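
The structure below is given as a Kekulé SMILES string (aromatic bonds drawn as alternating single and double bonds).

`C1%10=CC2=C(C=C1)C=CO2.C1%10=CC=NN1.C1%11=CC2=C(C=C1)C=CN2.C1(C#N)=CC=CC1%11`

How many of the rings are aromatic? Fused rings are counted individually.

The SMILES encodes a six-membered carbon ring with three alternating C=C double bonds, fused to a five-membered ring containing one oxygen and two C=C double bonds; a five-membered ring with two adjacent nitrogens (one bearing H, one in a double bond) and two double bonds; a six-membered carbon ring with three alternating C=C double bonds, fused to a five-membered ring containing one N–H nitrogen and two C=C double bonds; a five-membered carbon ring with two conjugated C=C double bonds and one sp³ carbon.
The fused 6/5-membered bicyclic (with one oxygen) is a single π system with 9 sp² atoms and 10 π electrons from ring double bonds plus a heteroatom lone pair. 10 = 4(2)+2, so the system is aromatic and both rings count as aromatic (benzofuran).
The 5-membered ring with two adjacent nitrogens (one N–H, one =N–) is fully conjugated (every ring atom contributes a p orbital); 2 ring double bonds (4 π electrons) plus a heteroatom lone pair (2) give 6 π electrons. That satisfies 4n+2 with n=1, so it is aromatic (pyrazole).
The fused 6/5-membered bicyclic (with one N–H) is a single π system with 9 sp² atoms and 10 π electrons from ring double bonds plus a heteroatom lone pair. 10 = 4(2)+2, so the system is aromatic and both rings count as aromatic (indole).
The 5-membered ring has one sp³ carbon, so it is not fully conjugated — not aromatic (cyclopentadiene).
5 of the 6 rings are aromatic. Total: 5.

5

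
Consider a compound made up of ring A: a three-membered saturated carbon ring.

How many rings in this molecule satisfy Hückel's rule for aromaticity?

Ring A has only sp³ atoms, so it is not fully conjugated — not aromatic (cyclopropane).

0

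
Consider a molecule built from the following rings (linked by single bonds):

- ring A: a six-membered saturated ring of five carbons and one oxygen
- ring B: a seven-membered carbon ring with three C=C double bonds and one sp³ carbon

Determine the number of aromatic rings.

Ring A has only sp³ atoms, so it is not fully conjugated — not aromatic (tetrahydropyran).
Ring B has one sp³ carbon, so it is not fully conjugated — not aromatic (cycloheptatriene).
No ring is aromatic. Total: 0.

0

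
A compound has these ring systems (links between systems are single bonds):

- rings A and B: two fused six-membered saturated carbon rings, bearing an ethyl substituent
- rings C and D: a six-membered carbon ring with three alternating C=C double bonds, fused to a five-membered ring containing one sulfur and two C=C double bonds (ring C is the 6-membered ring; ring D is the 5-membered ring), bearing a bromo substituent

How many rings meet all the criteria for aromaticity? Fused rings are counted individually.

2

Ring A has only sp³ atoms, so it is not fully conjugated — not aromatic (cyclohexane ring).
Ring B has only sp³ atoms, so it is not fully conjugated — not aromatic (cyclohexane ring).
Rings C and D form a fused bicyclic system (with one sulfur) with 9 sp² atoms and 10 π electrons from ring double bonds plus a heteroatom lone pair. 10 = 4(2)+2, so the system is aromatic and both rings count as aromatic (benzothiophene).
Aromatic: C, D. Total: 2.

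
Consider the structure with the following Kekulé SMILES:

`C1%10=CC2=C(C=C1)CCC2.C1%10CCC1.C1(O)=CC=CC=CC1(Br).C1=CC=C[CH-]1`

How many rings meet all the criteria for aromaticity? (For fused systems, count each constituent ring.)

The SMILES encodes a six-membered carbon ring with three alternating C=C double bonds, fused to a saturated five-membered carbon ring; a four-membered saturated carbon ring; a seven-membered carbon ring with three C=C double bonds and one sp³ carbon; a five-membered all-carbon ring bearing a negative charge on one carbon, with two C=C double bonds.
The 6-membered ring has a continuous p-orbital overlap around the ring; 3 ring double bonds give 6 π electrons. Since 6 = 4n+2 (n=1), it is aromatic (benzene ring).
The 5-membered ring has three sp³ carbons, so it is not fully conjugated — not aromatic (cyclopentane ring).
The 4-membered ring has only sp³ atoms, so it is not fully conjugated — not aromatic (cyclobutane).
The 7-membered ring has one sp³ carbon, so it is not fully conjugated — not aromatic (cycloheptatriene).
The second 5-membered ring is planar and fully conjugated; 2 ring double bonds (4 π electrons) plus the carbanion lone pair (2) give 6 π electrons. That satisfies 4n+2 with n=1, so it is aromatic (cyclopentadienyl anion).
2 of the 5 rings are aromatic. Total: 2.

2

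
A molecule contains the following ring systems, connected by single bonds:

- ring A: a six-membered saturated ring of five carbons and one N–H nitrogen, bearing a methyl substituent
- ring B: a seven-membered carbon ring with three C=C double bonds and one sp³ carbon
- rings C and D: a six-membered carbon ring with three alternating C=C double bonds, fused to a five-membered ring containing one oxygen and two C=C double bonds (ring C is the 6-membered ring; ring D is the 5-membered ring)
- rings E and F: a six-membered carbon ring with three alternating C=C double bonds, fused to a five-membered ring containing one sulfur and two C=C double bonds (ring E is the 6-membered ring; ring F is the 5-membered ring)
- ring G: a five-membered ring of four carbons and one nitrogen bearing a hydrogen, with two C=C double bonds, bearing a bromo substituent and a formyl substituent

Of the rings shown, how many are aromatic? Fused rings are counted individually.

Ring A has only sp³ atoms, so it is not fully conjugated — not aromatic (piperidine).
Ring B has one sp³ carbon, so it is not fully conjugated — not aromatic (cycloheptatriene).
Rings C and D form a fused bicyclic system (with one oxygen) with 9 sp² atoms and 10 π electrons from ring double bonds plus a heteroatom lone pair. 10 = 4(2)+2, so the system is aromatic and both rings count as aromatic (benzofuran).
Rings E and F form a fused bicyclic system (with one sulfur) with 9 sp² atoms and 10 π electrons from ring double bonds plus a heteroatom lone pair. 10 = 4(2)+2, so the system is aromatic and both rings count as aromatic (benzothiophene).
Ring G is planar and fully conjugated; 2 ring double bonds (4 π electrons) plus a heteroatom lone pair (2) give 6 π electrons. That satisfies 4n+2 with n=1, so ring G is aromatic (pyrrole).
Aromatic: C, D, E, F, G. Total: 5.

5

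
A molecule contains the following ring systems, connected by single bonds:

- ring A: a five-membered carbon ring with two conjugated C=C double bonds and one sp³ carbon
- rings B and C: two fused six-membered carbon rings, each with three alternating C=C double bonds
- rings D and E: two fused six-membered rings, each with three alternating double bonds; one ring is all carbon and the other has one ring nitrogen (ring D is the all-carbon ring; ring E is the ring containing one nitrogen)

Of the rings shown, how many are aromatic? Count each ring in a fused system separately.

4

Ring A has one sp³ carbon, so it is not fully conjugated — not aromatic (cyclopentadiene).
Rings B and C form a fused bicyclic system with 10 sp² atoms and 10 π electrons from ring double bonds. 10 = 4(2)+2, so the system is aromatic and both rings count as aromatic (naphthalene).
Rings D and E form a fused bicyclic system (with one nitrogen) with 10 sp² atoms and 10 π electrons from ring double bonds. 10 = 4(2)+2, so the system is aromatic and both rings count as aromatic (quinoline).
Aromatic: B, C, D, E. Total: 4.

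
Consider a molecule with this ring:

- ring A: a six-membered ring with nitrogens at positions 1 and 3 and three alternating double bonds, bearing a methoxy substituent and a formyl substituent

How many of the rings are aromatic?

Ring A has a continuous p-orbital overlap around the ring; 3 ring double bonds give 6 π electrons. 6 = 4(1)+2, so ring A is aromatic (pyrimidine).

1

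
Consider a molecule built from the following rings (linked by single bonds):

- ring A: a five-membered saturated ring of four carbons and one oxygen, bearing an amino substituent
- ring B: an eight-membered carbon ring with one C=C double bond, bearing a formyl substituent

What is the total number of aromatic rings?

Ring A has only sp³ atoms, so it is not fully conjugated — not aromatic (tetrahydrofuran).
Ring B has six sp³ carbons, so it is not fully conjugated — not aromatic (cyclooctene).
No ring is aromatic. Total: 0.

0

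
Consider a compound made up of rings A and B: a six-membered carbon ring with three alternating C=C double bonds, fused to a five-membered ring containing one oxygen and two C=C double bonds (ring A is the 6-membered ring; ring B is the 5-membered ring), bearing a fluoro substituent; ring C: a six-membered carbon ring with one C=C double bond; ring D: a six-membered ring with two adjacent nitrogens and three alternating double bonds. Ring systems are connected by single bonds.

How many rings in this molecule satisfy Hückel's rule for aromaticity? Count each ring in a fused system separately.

Rings A and B form a fused bicyclic system (with one oxygen) with 9 sp² atoms and 10 π electrons from ring double bonds plus a heteroatom lone pair. 10 = 4(2)+2, so the system is aromatic and both rings count as aromatic (benzofuran).
Ring C has four sp³ carbons, so it is not fully conjugated — not aromatic (cyclohexene).
Ring D has a continuous p-orbital overlap around the ring; 3 ring double bonds give 6 π electrons. 6 = 4(1)+2, so ring D is aromatic (pyridazine).
Aromatic: A, B, D. Total: 3.

3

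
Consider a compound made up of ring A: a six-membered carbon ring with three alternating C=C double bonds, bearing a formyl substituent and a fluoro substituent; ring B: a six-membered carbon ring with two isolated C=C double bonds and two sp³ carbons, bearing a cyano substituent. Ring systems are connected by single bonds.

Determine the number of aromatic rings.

1

Ring A has a continuous p-orbital overlap around the ring; 3 ring double bonds give 6 π electrons. Since 6 = 4n+2 (n=1), ring A is aromatic (benzene).
Ring B has two sp³ carbons, so it is not fully conjugated — not aromatic (1,4-cyclohexadiene).
Aromatic: A. Total: 1.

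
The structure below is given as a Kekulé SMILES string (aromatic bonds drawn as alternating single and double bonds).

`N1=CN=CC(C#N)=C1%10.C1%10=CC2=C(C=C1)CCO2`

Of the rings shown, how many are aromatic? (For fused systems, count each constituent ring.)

The SMILES encodes a six-membered ring with nitrogens at positions 1 and 3 and three alternating double bonds; a six-membered carbon ring with three alternating C=C double bonds, fused to a five-membered ring containing one oxygen and two sp³ carbons.
The 6-membered ring with two nitrogens (1,3) has a continuous p-orbital overlap around the ring; 3 ring double bonds give 6 π electrons. 6 = 4(1)+2, so it is aromatic (pyrimidine).
The 6-membered ring is planar and fully conjugated; 3 ring double bonds give 6 π electrons. Since 6 = 4n+2 (n=1), it is aromatic (benzene ring).
The 5-membered ring with one oxygen has two sp³ carbons, so it is not fully conjugated — not aromatic (oxolane ring).
2 of the 3 rings are aromatic. Total: 2.

2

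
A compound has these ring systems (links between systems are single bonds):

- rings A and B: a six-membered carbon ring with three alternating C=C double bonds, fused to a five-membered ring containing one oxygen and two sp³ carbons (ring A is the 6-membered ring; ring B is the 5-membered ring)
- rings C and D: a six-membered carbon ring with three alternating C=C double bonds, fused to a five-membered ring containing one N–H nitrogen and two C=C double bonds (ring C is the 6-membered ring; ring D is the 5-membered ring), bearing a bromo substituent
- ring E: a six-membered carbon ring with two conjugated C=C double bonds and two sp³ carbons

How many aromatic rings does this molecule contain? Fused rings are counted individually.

Ring A is fully conjugated (every ring atom contributes a p orbital); 3 ring double bonds give 6 π electrons. That satisfies 4n+2 with n=1, so ring A is aromatic (benzene ring).
Ring B has two sp³ carbons, so it is not fully conjugated — not aromatic (oxolane ring).
Rings C and D form a fused bicyclic system (with one N–H) with 9 sp² atoms and 10 π electrons from ring double bonds plus a heteroatom lone pair. 10 = 4(2)+2, so the system is aromatic and both rings count as aromatic (indole).
Ring E has two sp³ carbons, so it is not fully conjugated — not aromatic (1,3-cyclohexadiene).
Aromatic: A, C, D. Total: 3.

3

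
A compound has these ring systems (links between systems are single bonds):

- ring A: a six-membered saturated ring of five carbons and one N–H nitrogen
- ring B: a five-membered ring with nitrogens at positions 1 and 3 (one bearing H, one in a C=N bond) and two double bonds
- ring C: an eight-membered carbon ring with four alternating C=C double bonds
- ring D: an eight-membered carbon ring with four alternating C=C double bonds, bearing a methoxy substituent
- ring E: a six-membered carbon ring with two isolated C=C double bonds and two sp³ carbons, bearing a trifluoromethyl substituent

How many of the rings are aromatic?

1

Ring A has only sp³ atoms, so it is not fully conjugated — not aromatic (piperidine).
Ring B is fully conjugated (every ring atom contributes a p orbital); 2 ring double bonds (4 π electrons) plus a heteroatom lone pair (2) give 6 π electrons. 6 = 4(1)+2, so ring B is aromatic (imidazole).
Ring C has only sp² ring atoms; a planar conformation would have a fully conjugated π system of 8 electrons. But 8 = 4(2), which is 4n not 4n+2, so ring C is not aromatic (cyclooctatetraene) — cyclooctatetraene distorts into a non-planar tub to avoid antiaromaticity.
Ring D has only sp² ring atoms; a planar conformation would have a fully conjugated π system of 8 electrons. But 8 = 4(2), which is 4n not 4n+2, so ring D is not aromatic (cyclooctatetraene) — cyclooctatetraene distorts into a non-planar tub to avoid antiaromaticity.
Ring E has two sp³ carbons, so it is not fully conjugated — not aromatic (1,4-cyclohexadiene).
Aromatic: B. Total: 1.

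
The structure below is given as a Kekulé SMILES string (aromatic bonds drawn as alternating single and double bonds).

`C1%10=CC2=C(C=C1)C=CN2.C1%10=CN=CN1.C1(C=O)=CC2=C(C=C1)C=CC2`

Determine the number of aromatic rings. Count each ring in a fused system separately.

4

The SMILES encodes a six-membered carbon ring with three alternating C=C double bonds, fused to a five-membered ring containing one N–H nitrogen and two C=C double bonds; a five-membered ring with nitrogens at positions 1 and 3 (one bearing H, one in a C=N bond) and two double bonds; a six-membered carbon ring with three alternating C=C double bonds, fused to a five-membered carbon ring containing one C=C double bond and one sp³ carbon.
The fused 6/5-membered bicyclic (with one N–H) is a single π system with 9 sp² atoms and 10 π electrons from ring double bonds plus a heteroatom lone pair. 10 = 4(2)+2, so the system is aromatic and both rings count as aromatic (indole).
The 5-membered ring with two nitrogens (one N–H, one =N–) is planar and fully conjugated; 2 ring double bonds (4 π electrons) plus a heteroatom lone pair (2) give 6 π electrons. Since 6 = 4n+2 (n=1), it is aromatic (imidazole).
The 6-membered ring is planar and fully conjugated; 3 ring double bonds give 6 π electrons. That satisfies 4n+2 with n=1, so it is aromatic (benzene ring).
The 5-membered ring has one sp³ carbon, so it is not fully conjugated — not aromatic (cyclopentene ring).
4 of the 5 rings are aromatic. Total: 4.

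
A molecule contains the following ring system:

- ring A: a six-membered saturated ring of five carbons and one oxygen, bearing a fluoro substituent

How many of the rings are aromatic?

Ring A has only sp³ atoms, so it is not fully conjugated — not aromatic (tetrahydropyran).

0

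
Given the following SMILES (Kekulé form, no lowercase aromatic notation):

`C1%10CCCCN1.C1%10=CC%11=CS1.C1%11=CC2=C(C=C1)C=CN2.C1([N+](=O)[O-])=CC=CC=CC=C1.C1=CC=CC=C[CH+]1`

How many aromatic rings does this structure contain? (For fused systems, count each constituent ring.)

4

The SMILES encodes a six-membered saturated ring of five carbons and one N–H nitrogen; a five-membered ring of four carbons and one sulfur, with two C=C double bonds; a six-membered carbon ring with three alternating C=C double bonds, fused to a five-membered ring containing one N–H nitrogen and two C=C double bonds; an eight-membered carbon ring with four alternating C=C double bonds; a seven-membered all-carbon ring bearing a positive charge on one carbon, with three C=C double bonds.
The 6-membered ring with one N–H has only sp³ atoms, so it is not fully conjugated — not aromatic (piperidine).
The 5-membered ring with one sulfur is fully conjugated (every ring atom contributes a p orbital); 2 ring double bonds (4 π electrons) plus a heteroatom lone pair (2) give 6 π electrons. That satisfies 4n+2 with n=1, so it is aromatic (thiophene).
The fused 6/5-membered bicyclic (with one N–H) is a single π system with 9 sp² atoms and 10 π electrons from ring double bonds plus a heteroatom lone pair. 10 = 4(2)+2, so the system is aromatic and both rings count as aromatic (indole).
The 8-membered ring has only sp² ring atoms; a planar conformation would have a fully conjugated π system of 8 electrons. But 8 = 4(2), which is 4n not 4n+2, so it is not aromatic (cyclooctatetraene) — cyclooctatetraene distorts into a non-planar tub to avoid antiaromaticity.
The 7-membered ring has a continuous p-orbital overlap around the ring; 3 ring double bonds (6 π electrons) plus the carbocation's empty p orbital (0, but keeps the ring conjugated) give 6 π electrons. That satisfies 4n+2 with n=1, so it is aromatic (tropylium cation).
4 of the 6 rings are aromatic. Total: 4.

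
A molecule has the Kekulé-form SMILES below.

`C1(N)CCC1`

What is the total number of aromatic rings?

0

The SMILES encodes a four-membered saturated carbon ring.
The 4-membered ring has only sp³ atoms, so it is not fully conjugated — not aromatic (cyclobutane).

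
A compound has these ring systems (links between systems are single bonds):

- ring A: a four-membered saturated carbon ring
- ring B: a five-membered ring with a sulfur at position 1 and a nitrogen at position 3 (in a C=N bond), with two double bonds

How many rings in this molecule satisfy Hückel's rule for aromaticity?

Ring A has only sp³ atoms, so it is not fully conjugated — not aromatic (cyclobutane).
Ring B has a continuous p-orbital overlap around the ring; 2 ring double bonds (4 π electrons) plus a heteroatom lone pair (2) give 6 π electrons. That satisfies 4n+2 with n=1, so ring B is aromatic (thiazole).
Aromatic: B. Total: 1.

1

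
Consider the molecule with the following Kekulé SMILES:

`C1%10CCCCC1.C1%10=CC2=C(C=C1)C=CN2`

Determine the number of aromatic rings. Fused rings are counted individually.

2

The SMILES encodes a six-membered saturated carbon ring; a six-membered carbon ring with three alternating C=C double bonds, fused to a five-membered ring containing one N–H nitrogen and two C=C double bonds.
The 6-membered ring has only sp³ atoms, so it is not fully conjugated — not aromatic (cyclohexane).
The fused 6/5-membered bicyclic (with one N–H) is a single π system with 9 sp² atoms and 10 π electrons from ring double bonds plus a heteroatom lone pair. 10 = 4(2)+2, so the system is aromatic and both rings count as aromatic (indole).
2 of the 3 rings are aromatic. Total: 2.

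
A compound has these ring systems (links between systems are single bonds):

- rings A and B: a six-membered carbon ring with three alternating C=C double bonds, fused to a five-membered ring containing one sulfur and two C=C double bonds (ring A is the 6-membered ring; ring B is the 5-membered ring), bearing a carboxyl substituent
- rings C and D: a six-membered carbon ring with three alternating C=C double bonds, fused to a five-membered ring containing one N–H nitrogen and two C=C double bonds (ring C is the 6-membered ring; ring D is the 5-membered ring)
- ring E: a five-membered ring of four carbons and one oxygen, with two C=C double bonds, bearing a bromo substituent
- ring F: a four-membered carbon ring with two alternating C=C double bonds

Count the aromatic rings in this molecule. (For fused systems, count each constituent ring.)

5

Rings A and B form a fused bicyclic system (with one sulfur) with 9 sp² atoms and 10 π electrons from ring double bonds plus a heteroatom lone pair. 10 = 4(2)+2, so the system is aromatic and both rings count as aromatic (benzothiophene).
Rings C and D form a fused bicyclic system (with one N–H) with 9 sp² atoms and 10 π electrons from ring double bonds plus a heteroatom lone pair. 10 = 4(2)+2, so the system is aromatic and both rings count as aromatic (indole).
Ring E has a continuous p-orbital overlap around the ring; 2 ring double bonds (4 π electrons) plus a heteroatom lone pair (2) give 6 π electrons. That satisfies 4n+2 with n=1, so ring E is aromatic (furan).
Ring F has only sp² ring atoms; a planar conformation would have a fully conjugated π system of 4 electrons. But 4 = 4(1), which is 4n not 4n+2, so ring F is not aromatic (cyclobutadiene) — cyclobutadiene is antiaromatic and distorts to a rectangle.
Aromatic: A, B, C, D, E. Total: 5.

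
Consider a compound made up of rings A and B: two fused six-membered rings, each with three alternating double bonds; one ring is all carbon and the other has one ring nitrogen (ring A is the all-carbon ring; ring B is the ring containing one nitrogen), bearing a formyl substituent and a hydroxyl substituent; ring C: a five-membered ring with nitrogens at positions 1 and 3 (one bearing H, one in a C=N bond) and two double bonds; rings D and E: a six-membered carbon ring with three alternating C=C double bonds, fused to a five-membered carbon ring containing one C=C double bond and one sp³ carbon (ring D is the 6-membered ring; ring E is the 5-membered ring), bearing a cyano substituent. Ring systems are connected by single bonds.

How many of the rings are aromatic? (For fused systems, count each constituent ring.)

4

Rings A and B form a fused bicyclic system (with one nitrogen) with 10 sp² atoms and 10 π electrons from ring double bonds. 10 = 4(2)+2, so the system is aromatic and both rings count as aromatic (quinoline).
Ring C is fully conjugated (every ring atom contributes a p orbital); 2 ring double bonds (4 π electrons) plus a heteroatom lone pair (2) give 6 π electrons. 6 = 4(1)+2, so ring C is aromatic (imidazole).
Ring D is planar and fully conjugated; 3 ring double bonds give 6 π electrons. Since 6 = 4n+2 (n=1), ring D is aromatic (benzene ring).
Ring E has one sp³ carbon, so it is not fully conjugated — not aromatic (cyclopentene ring).
Aromatic: A, B, C, D. Total: 4.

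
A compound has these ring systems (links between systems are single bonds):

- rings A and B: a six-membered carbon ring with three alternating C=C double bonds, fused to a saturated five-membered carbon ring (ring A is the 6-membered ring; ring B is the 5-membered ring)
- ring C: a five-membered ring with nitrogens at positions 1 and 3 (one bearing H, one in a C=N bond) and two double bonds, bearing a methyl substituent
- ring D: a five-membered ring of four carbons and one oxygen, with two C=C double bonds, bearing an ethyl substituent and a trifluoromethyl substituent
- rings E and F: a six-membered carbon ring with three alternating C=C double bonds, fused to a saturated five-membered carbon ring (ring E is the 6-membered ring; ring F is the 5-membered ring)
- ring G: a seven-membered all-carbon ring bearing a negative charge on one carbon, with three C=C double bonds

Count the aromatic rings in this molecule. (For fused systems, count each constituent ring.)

4

Ring A is planar and fully conjugated; 3 ring double bonds give 6 π electrons. That satisfies 4n+2 with n=1, so ring A is aromatic (benzene ring).
Ring B has three sp³ carbons, so it is not fully conjugated — not aromatic (cyclopentane ring).
Ring C is fully conjugated (every ring atom contributes a p orbital); 2 ring double bonds (4 π electrons) plus a heteroatom lone pair (2) give 6 π electrons. 6 = 4(1)+2, so ring C is aromatic (imidazole).
Ring D is planar and fully conjugated; 2 ring double bonds (4 π electrons) plus a heteroatom lone pair (2) give 6 π electrons. Since 6 = 4n+2 (n=1), ring D is aromatic (furan).
Ring E has a continuous p-orbital overlap around the ring; 3 ring double bonds give 6 π electrons. 6 = 4(1)+2, so ring E is aromatic (benzene ring).
Ring F has three sp³ carbons, so it is not fully conjugated — not aromatic (cyclopentane ring).
Ring G has only sp² ring atoms; a planar conformation would have a fully conjugated π system of 8 electrons. But 8 = 4(2), which is 4n not 4n+2, so ring G is not aromatic (cycloheptatrienyl anion).
Aromatic: A, C, D, E. Total: 4.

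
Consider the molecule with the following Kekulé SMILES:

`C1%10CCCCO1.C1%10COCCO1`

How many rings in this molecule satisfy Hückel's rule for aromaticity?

The SMILES encodes a six-membered saturated ring of five carbons and one oxygen; a six-membered saturated ring with oxygens at positions 1 and 4.
The 6-membered ring with one oxygen has only sp³ atoms, so it is not fully conjugated — not aromatic (tetrahydropyran).
The 6-membered ring with two oxygens (1,4) has only sp³ atoms, so it is not fully conjugated — not aromatic (1,4-dioxane).
None of the rings are aromatic. Total: 0.

0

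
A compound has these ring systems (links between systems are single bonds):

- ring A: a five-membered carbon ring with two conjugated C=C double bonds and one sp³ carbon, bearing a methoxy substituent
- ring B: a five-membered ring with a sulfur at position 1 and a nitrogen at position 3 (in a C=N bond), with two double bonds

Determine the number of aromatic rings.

1

Ring A has one sp³ carbon, so it is not fully conjugated — not aromatic (cyclopentadiene).
Ring B is fully conjugated (every ring atom contributes a p orbital); 2 ring double bonds (4 π electrons) plus a heteroatom lone pair (2) give 6 π electrons. 6 = 4(1)+2, so ring B is aromatic (thiazole).
Aromatic: B. Total: 1.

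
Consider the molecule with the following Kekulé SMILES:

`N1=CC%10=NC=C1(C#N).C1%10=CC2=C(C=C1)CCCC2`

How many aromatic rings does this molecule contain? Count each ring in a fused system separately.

The SMILES encodes a six-membered ring with nitrogens at positions 1 and 4 and three alternating double bonds; a six-membered carbon ring with three alternating C=C double bonds, fused to a saturated six-membered carbon ring.
The 6-membered ring with two nitrogens (1,4) is fully conjugated (every ring atom contributes a p orbital); 3 ring double bonds give 6 π electrons. Since 6 = 4n+2 (n=1), it is aromatic (pyrazine).
The 6-membered ring has a continuous p-orbital overlap around the ring; 3 ring double bonds give 6 π electrons. That satisfies 4n+2 with n=1, so it is aromatic (benzene ring).
The second 6-membered ring has four sp³ carbons, so it is not fully conjugated — not aromatic (cyclohexane ring).
2 of the 3 rings are aromatic. Total: 2.

2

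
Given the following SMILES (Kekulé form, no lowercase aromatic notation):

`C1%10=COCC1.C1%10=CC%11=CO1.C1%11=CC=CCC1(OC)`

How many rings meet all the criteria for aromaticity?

1

The SMILES encodes a five-membered ring of four carbons and one oxygen, with one C=C double bond and two sp³ carbons; a five-membered ring of four carbons and one oxygen, with two C=C double bonds; a six-membered carbon ring with two conjugated C=C double bonds and two sp³ carbons.
The 5-membered ring with one oxygen has two sp³ carbons, so it is not fully conjugated — not aromatic (2,3-dihydrofuran).
The second 5-membered ring with one oxygen has a continuous p-orbital overlap around the ring; 2 ring double bonds (4 π electrons) plus a heteroatom lone pair (2) give 6 π electrons. Since 6 = 4n+2 (n=1), it is aromatic (furan).
The 6-membered ring has two sp³ carbons, so it is not fully conjugated — not aromatic (1,3-cyclohexadiene).
1 of the 3 rings is aromatic. Total: 1.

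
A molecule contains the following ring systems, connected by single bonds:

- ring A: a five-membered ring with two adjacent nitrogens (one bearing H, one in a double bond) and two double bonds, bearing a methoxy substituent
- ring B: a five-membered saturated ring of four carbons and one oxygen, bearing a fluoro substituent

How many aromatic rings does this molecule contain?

Ring A is planar and fully conjugated; 2 ring double bonds (4 π electrons) plus a heteroatom lone pair (2) give 6 π electrons. 6 = 4(1)+2, so ring A is aromatic (pyrazole).
Ring B has only sp³ atoms, so it is not fully conjugated — not aromatic (tetrahydrofuran).
Aromatic: A. Total: 1.

1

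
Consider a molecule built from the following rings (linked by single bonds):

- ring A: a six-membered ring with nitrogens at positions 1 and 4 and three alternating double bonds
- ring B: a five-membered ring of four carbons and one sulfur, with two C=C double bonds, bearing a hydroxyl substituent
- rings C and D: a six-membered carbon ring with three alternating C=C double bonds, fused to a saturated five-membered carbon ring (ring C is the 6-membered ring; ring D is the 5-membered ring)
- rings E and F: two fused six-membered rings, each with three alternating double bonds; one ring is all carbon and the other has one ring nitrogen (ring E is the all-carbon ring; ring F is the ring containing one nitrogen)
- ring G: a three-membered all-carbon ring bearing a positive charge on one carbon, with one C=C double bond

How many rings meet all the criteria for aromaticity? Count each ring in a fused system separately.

Ring A is planar and fully conjugated; 3 ring double bonds give 6 π electrons. 6 = 4(1)+2, so ring A is aromatic (pyrazine).
Ring B has a continuous p-orbital overlap around the ring; 2 ring double bonds (4 π electrons) plus a heteroatom lone pair (2) give 6 π electrons. That satisfies 4n+2 with n=1, so ring B is aromatic (thiophene).
Ring C is planar and fully conjugated; 3 ring double bonds give 6 π electrons. That satisfies 4n+2 with n=1, so ring C is aromatic (benzene ring).
Ring D has three sp³ carbons, so it is not fully conjugated — not aromatic (cyclopentane ring).
Rings E and F form a fused bicyclic system (with one nitrogen) with 10 sp² atoms and 10 π electrons from ring double bonds. 10 = 4(2)+2, so the system is aromatic and both rings count as aromatic (quinoline).
Ring G is fully conjugated (every ring atom contributes a p orbital); 1 ring double bond (2 π electrons) plus the carbocation's empty p orbital (0, but keeps the ring conjugated) give 2 π electrons. 2 = 4(0)+2, so ring G is aromatic (cyclopropenyl cation).
Aromatic: A, B, C, E, F, G. Total: 6.

6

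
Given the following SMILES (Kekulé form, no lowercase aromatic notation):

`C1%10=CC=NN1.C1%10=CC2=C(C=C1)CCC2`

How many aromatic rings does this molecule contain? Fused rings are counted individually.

2

The SMILES encodes a five-membered ring with two adjacent nitrogens (one bearing H, one in a double bond) and two double bonds; a six-membered carbon ring with three alternating C=C double bonds, fused to a saturated five-membered carbon ring.
The 5-membered ring with two adjacent nitrogens (one N–H, one =N–) has a continuous p-orbital overlap around the ring; 2 ring double bonds (4 π electrons) plus a heteroatom lone pair (2) give 6 π electrons. 6 = 4(1)+2, so it is aromatic (pyrazole).
The 6-membered ring is fully conjugated (every ring atom contributes a p orbital); 3 ring double bonds give 6 π electrons. Since 6 = 4n+2 (n=1), it is aromatic (benzene ring).
The 5-membered ring has three sp³ carbons, so it is not fully conjugated — not aromatic (cyclopentane ring).
2 of the 3 rings are aromatic. Total: 2.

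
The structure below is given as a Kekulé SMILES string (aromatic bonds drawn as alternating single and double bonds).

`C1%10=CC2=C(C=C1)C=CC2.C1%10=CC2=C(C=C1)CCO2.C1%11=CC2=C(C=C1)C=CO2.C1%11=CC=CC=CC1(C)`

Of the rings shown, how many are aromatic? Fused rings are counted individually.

The SMILES encodes a six-membered carbon ring with three alternating C=C double bonds, fused to a five-membered carbon ring containing one C=C double bond and one sp³ carbon; a six-membered carbon ring with three alternating C=C double bonds, fused to a five-membered ring containing one oxygen and two sp³ carbons; a six-membered carbon ring with three alternating C=C double bonds, fused to a five-membered ring containing one oxygen and two C=C double bonds; a seven-membered carbon ring with three C=C double bonds and one sp³ carbon.
The 6-membered ring is planar and fully conjugated; 3 ring double bonds give 6 π electrons. Since 6 = 4n+2 (n=1), it is aromatic (benzene ring).
The 5-membered ring has one sp³ carbon, so it is not fully conjugated — not aromatic (cyclopentene ring).
The second 6-membered ring is fully conjugated (every ring atom contributes a p orbital); 3 ring double bonds give 6 π electrons. 6 = 4(1)+2, so it is aromatic (benzene ring).
The 5-membered ring with one oxygen has two sp³ carbons, so it is not fully conjugated — not aromatic (oxolane ring).
The fused 6/5-membered bicyclic (with one oxygen) is a single π system with 9 sp² atoms and 10 π electrons from ring double bonds plus a heteroatom lone pair. 10 = 4(2)+2, so the system is aromatic and both rings count as aromatic (benzofuran).
The 7-membered ring has one sp³ carbon, so it is not fully conjugated — not aromatic (cycloheptatriene).
4 of the 7 rings are aromatic. Total: 4.

4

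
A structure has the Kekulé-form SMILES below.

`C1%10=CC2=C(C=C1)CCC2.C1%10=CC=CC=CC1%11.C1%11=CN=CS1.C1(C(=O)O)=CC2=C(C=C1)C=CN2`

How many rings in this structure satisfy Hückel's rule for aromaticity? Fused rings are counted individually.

4

The SMILES encodes a six-membered carbon ring with three alternating C=C double bonds, fused to a saturated five-membered carbon ring; a seven-membered carbon ring with three C=C double bonds and one sp³ carbon; a five-membered ring with a sulfur at position 1 and a nitrogen at position 3 (in a C=N bond), with two double bonds; a six-membered carbon ring with three alternating C=C double bonds, fused to a five-membered ring containing one N–H nitrogen and two C=C double bonds.
The 6-membered ring is planar and fully conjugated; 3 ring double bonds give 6 π electrons. That satisfies 4n+2 with n=1, so it is aromatic (benzene ring).
The 5-membered ring has three sp³ carbons, so it is not fully conjugated — not aromatic (cyclopentane ring).
The 7-membered ring has one sp³ carbon, so it is not fully conjugated — not aromatic (cycloheptatriene).
The 5-membered ring with one sulfur and one =N– is planar and fully conjugated; 2 ring double bonds (4 π electrons) plus a heteroatom lone pair (2) give 6 π electrons. 6 = 4(1)+2, so it is aromatic (thiazole).
The fused 6/5-membered bicyclic (with one N–H) is a single π system with 9 sp² atoms and 10 π electrons from ring double bonds plus a heteroatom lone pair. 10 = 4(2)+2, so the system is aromatic and both rings count as aromatic (indole).
4 of the 6 rings are aromatic. Total: 4.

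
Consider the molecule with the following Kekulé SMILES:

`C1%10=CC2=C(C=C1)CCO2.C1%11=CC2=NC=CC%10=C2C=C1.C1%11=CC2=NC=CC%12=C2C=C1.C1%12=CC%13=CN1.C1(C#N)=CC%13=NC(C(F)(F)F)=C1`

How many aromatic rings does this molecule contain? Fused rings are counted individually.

The SMILES encodes a six-membered carbon ring with three alternating C=C double bonds, fused to a five-membered ring containing one oxygen and two sp³ carbons; two fused six-membered rings, each with three alternating double bonds; one ring is all carbon and the other has one ring nitrogen; two fused six-membered rings, each with three alternating double bonds; one ring is all carbon and the other has one ring nitrogen; a five-membered ring of four carbons and one nitrogen bearing a hydrogen, with two C=C double bonds; a six-membered ring of five carbons and one nitrogen with three alternating double bonds.
The 6-membered ring is fully conjugated (every ring atom contributes a p orbital); 3 ring double bonds give 6 π electrons. Since 6 = 4n+2 (n=1), it is aromatic (benzene ring).
The 5-membered ring with one oxygen has two sp³ carbons, so it is not fully conjugated — not aromatic (oxolane ring).
The fused 6/6-membered bicyclic (with one nitrogen) is a single π system with 10 sp² atoms and 10 π electrons from ring double bonds. 10 = 4(2)+2, so the system is aromatic and both rings count as aromatic (quinoline).
The fused 6/6-membered bicyclic (with one nitrogen) is a single π system with 10 sp² atoms and 10 π electrons from ring double bonds. 10 = 4(2)+2, so the system is aromatic and both rings count as aromatic (quinoline).
The 5-membered ring with one N–H has a continuous p-orbital overlap around the ring; 2 ring double bonds (4 π electrons) plus a heteroatom lone pair (2) give 6 π electrons. Since 6 = 4n+2 (n=1), it is aromatic (pyrrole).
The 6-membered ring with one nitrogen has a continuous p-orbital overlap around the ring; 3 ring double bonds give 6 π electrons. That satisfies 4n+2 with n=1, so it is aromatic (pyridine).
7 of the 8 rings are aromatic. Total: 7.

7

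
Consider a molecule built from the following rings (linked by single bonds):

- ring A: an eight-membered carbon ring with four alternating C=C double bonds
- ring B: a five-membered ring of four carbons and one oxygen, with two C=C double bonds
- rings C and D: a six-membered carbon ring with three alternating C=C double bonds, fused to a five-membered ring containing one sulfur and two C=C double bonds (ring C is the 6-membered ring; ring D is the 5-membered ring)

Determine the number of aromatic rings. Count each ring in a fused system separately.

Ring A has only sp² ring atoms; a planar conformation would have a fully conjugated π system of 8 electrons. But 8 = 4(2), which is 4n not 4n+2, so ring A is not aromatic (cyclooctatetraene) — cyclooctatetraene distorts into a non-planar tub to avoid antiaromaticity.
Ring B has a continuous p-orbital overlap around the ring; 2 ring double bonds (4 π electrons) plus a heteroatom lone pair (2) give 6 π electrons. That satisfies 4n+2 with n=1, so ring B is aromatic (furan).
Rings C and D form a fused bicyclic system (with one sulfur) with 9 sp² atoms and 10 π electrons from ring double bonds plus a heteroatom lone pair. 10 = 4(2)+2, so the system is aromatic and both rings count as aromatic (benzothiophene).
Aromatic: B, C, D. Total: 3.

3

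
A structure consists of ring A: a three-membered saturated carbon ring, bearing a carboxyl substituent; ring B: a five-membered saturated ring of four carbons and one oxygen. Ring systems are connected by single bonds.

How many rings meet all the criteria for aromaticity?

Ring A has only sp³ atoms, so it is not fully conjugated — not aromatic (cyclopropane).
Ring B has only sp³ atoms, so it is not fully conjugated — not aromatic (tetrahydrofuran).
No ring is aromatic. Total: 0.

0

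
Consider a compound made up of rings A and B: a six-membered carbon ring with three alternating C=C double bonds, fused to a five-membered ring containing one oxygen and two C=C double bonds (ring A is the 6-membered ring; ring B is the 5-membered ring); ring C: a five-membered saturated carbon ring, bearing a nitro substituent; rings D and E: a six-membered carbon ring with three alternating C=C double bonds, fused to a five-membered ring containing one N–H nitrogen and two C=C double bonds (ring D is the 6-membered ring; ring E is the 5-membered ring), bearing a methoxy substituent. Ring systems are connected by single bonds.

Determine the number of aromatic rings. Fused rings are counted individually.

4

Rings A and B form a fused bicyclic system (with one oxygen) with 9 sp² atoms and 10 π electrons from ring double bonds plus a heteroatom lone pair. 10 = 4(2)+2, so the system is aromatic and both rings count as aromatic (benzofuran).
Ring C has only sp³ atoms, so it is not fully conjugated — not aromatic (cyclopentane).
Rings D and E form a fused bicyclic system (with one N–H) with 9 sp² atoms and 10 π electrons from ring double bonds plus a heteroatom lone pair. 10 = 4(2)+2, so the system is aromatic and both rings count as aromatic (indole).
Aromatic: A, B, D, E. Total: 4.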